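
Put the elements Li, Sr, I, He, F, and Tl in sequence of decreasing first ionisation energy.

He is in period 1, group 18; Li is in period 2, group 1; F is in period 2, group 17; Sr is in period 5, group 2; I is in period 5, group 17; Tl is in period 6, group 13.
First ionization energy rises across a period (greater Z_eff holds electrons more tightly) and falls down a group (valence electrons are farther from the nucleus).
These span different periods and groups, so the two trends combine.
Sr > Li: period and group pull opposite ways; the across-period shift dominates (550 vs 520 kJ/mol).
Tl > Sr: period and group pull opposite ways; the across-period shift dominates (589 vs 550 kJ/mol).
I > Tl: both effects reinforce here, so I is clearly the higher of the two.
F > I: they share group 17; the group trend gives F the larger value.
He > F: relative to F, both the across-period and down-group shifts push He's first ionization energy up.
For reference (kJ/mol): He 2372, Li 520, F 1681, Sr 550, I 1008, Tl 589.
So from highest to lowest: He > F > I > Tl > Sr > Li.

He > F > I > Tl > Sr > Li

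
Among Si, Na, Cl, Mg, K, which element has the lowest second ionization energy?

Mg

Consider each +1 ion: Si⁺ still has 3 valence electrons; Na⁺ is the bare [Ne] core; Cl⁺ still has 6 valence electrons; Mg⁺ still has 1 valence electron; K⁺ is the bare [Ar] core.
Core electrons are held far more tightly than valence electrons, so K and Na top the IE_2 order.
Valence configurations: Si⁺ [Ne]3s²3p¹, Cl⁺ [Ne]3s²3p⁴, Mg⁺ [Ne]3s¹.
Tabulated IE_2 (kJ/mol): Si 1577, Na 4562, Cl 2298, Mg 1451, K 3052.
Overall IE_2 order: Mg < Si < Cl < K < Na.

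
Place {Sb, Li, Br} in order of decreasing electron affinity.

Br > Sb > Li

Li is in period 2, group 1; Br is in period 4, group 17; Sb is in period 5, group 15.
Atoms with high Z_eff and room in the valence shell (especially the halogens) have the most exothermic electron affinities.
Neither a single period nor a single group — weigh both effects.
Sb > Li: period and group pull opposite ways; the across-period shift dominates (103 vs 60 kJ/mol).
Br > Sb: both effects reinforce here, so Br is clearly the higher of the two.
Approximate values (kJ/mol): Li 60, Br 325, Sb 103.
So from highest to lowest: Br > Sb > Li.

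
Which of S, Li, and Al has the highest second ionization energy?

Li

The second ionization energy removes an electron from the +1 ion. For each element: S⁺ still has 5 valence electrons; Li⁺ is the bare [He] core; Al⁺ still has 2 valence electrons.
Pulling an electron out of a noble-gas core costs far more than removing a remaining valence electron, so Li sits at the high end of IE_2.
Valence configurations: S⁺ [Ne]3s²3p³, Al⁺ [Ne]3s².
Tabulated IE_2 (kJ/mol): S 2252, Li 7298, Al 1817.
Overall IE_2 order: Al < S < Li.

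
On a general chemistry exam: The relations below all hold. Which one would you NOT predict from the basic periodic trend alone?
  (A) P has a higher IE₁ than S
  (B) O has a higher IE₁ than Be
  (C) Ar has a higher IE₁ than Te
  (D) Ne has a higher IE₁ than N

(A)

The general trend: IE₁ increases across a period and decreases down a group.
(A) P (period 3, group 15) vs S (period 3, group 16): the stated order contradicts the simple trend.
(B) O (period 2, group 16) vs Be (period 2, group 2): the stated order agrees with the simple trend.
(C) Ar (period 3, group 18) vs Te (period 5, group 16): the stated order agrees with the simple trend.
(D) Ne (period 2, group 18) vs N (period 2, group 15): the stated order agrees with the simple trend.
The exception is (A): S (3p⁴) ionizes more easily than half-filled P (3p³) because the paired 3p electron in S is pushed out by e⁻–e⁻ repulsion.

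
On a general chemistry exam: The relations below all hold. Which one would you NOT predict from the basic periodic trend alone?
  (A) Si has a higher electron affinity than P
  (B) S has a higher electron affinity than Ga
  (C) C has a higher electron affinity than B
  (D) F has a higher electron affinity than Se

(A)

The general trend: electron affinity increases across a period and decreases down a group.
(A) Si (period 3, group 14) vs P (period 3, group 15): the stated order contradicts the simple trend.
(B) S (period 3, group 16) vs Ga (period 4, group 13): the stated order agrees with the simple trend.
(C) C (period 2, group 14) vs B (period 2, group 13): the stated order agrees with the simple trend.
(D) F (period 2, group 17) vs Se (period 4, group 16): the stated order agrees with the simple trend.
The exception is (A): adding an electron to P's half-filled 3p³ is unfavourable, so Si (3p²) has the more exothermic EA.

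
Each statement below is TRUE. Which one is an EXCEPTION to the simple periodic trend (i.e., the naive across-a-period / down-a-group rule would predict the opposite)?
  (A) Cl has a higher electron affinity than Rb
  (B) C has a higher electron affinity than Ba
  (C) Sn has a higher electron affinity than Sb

The general trend: electron affinity increases across a period and decreases down a group.
(A) Cl (period 3, group 17) vs Rb (period 5, group 1): the stated order agrees with the simple trend.
(B) C (period 2, group 14) vs Ba (period 6, group 2): the stated order agrees with the simple trend.
(C) Sn (period 5, group 14) vs Sb (period 5, group 15): the stated order contradicts the simple trend.
The exception is (C): adding an electron to Sb's half-filled 5p³ is unfavourable, so Sn has the more exothermic EA.

(C)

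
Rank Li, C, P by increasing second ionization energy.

Consider each +1 ion: Li⁺ is the bare [He] core; C⁺ still has 3 valence electrons; P⁺ still has 4 valence electrons.
Pulling an electron out of a noble-gas core costs far more than removing a remaining valence electron, so Li sits at the high end of IE_2.
Valence configurations: C⁺ [He]2s²2p¹, P⁺ [Ne]3s²3p².
Approximate IE_2 values (kJ/mol): Li 7298, C 2353, P 1907.
Hence IE_2: P < C < Li.

P < C < Li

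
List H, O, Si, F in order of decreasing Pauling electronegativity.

F > O > H > Si

H is in period 1, group 1; O is in period 2, group 16; F is in period 2, group 17; Si is in period 3, group 14.
Smaller atoms with higher effective nuclear charge are more electronegative.
Neither a single period nor a single group — weigh both effects.
H > Si: period and group pull opposite ways; the down-group shift dominates (2.20 vs 1.90).
O > H: period and group pull opposite ways; the across-period shift dominates (3.44 vs 2.20).
F > O: both are in period 2; the period trend gives F the larger value.
For reference (Pauling): H 2.20, O 3.44, F 3.98, Si 1.90.
So from highest to lowest: F > O > H > Si.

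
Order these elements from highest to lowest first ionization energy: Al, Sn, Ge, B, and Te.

Removing the outermost electron gets harder across a period and easier down a group.
Neither a single period nor a single group — weigh both effects.
Sn > Al: period and group pull opposite ways; the across-period shift dominates (709 vs 578 kJ/mol).
Ge > Sn: they share group 14; the group trend gives Ge the larger value.
B > Ge: period and group pull opposite ways; the down-group shift dominates (801 vs 762 kJ/mol).
Te > B: period and group pull opposite ways; the across-period shift dominates (869 vs 801 kJ/mol).
For reference (kJ/mol): B 801, Al 578, Ge 762, Sn 709, Te 869.
So from highest to lowest: Te > B > Ge > Sn > Al.

Te, B, Ge, Sn, Al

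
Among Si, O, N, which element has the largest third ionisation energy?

Consider each +2 ion: Si²⁺ still has 2 valence electrons; O²⁺ still has 4 valence electrons; N²⁺ still has 3 valence electrons.
All are still removing valence electrons, so compare the +2 ions as you would atoms: IE_3 generally rises across a period (higher Z_eff) and falls down a group (larger shell), subject to the usual subshell exceptions.
Valence configurations: Si²⁺ [Ne]3s², O²⁺ [He]2s²2p², N²⁺ [He]2s²2p¹.
The numbers (kJ/mol): Si 3232, O 5300, N 4578.
Putting it together, IE_3: Si < N < O.

O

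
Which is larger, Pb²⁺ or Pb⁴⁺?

Pb²⁺

Both ions have Z = 82 protons, but Pb⁴⁺ has lost more electrons, so its remaining electrons feel a larger effective nuclear charge per electron and are pulled in more tightly.
Higher positive charge → smaller ion, so Pb²⁺ > Pb⁴⁺.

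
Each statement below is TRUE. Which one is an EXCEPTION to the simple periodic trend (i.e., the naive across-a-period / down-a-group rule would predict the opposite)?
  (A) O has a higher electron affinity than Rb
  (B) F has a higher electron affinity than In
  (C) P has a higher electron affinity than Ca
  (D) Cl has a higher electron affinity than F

(D)

The general trend: electron affinity increases across a period and decreases down a group.
(A) O (period 2, group 16) vs Rb (period 5, group 1): the stated order agrees with the simple trend.
(B) F (period 2, group 17) vs In (period 5, group 13): the stated order agrees with the simple trend.
(C) P (period 3, group 15) vs Ca (period 4, group 2): the stated order agrees with the simple trend.
(D) Cl (period 3, group 17) vs F (period 2, group 17): the stated order contradicts the simple trend.
The exception is (D): F's small 2p subshell makes the incoming electron feel strong e⁻–e⁻ repulsion, so Cl actually releases more energy on gaining an electron.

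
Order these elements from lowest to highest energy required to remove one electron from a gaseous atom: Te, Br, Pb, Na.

Na is in period 3, group 1; Br is in period 4, group 17; Te is in period 5, group 16; Pb is in period 6, group 14.
Across a period the outer electron is held more tightly (higher IE₁); down a group it sits in a higher shell, more shielded, and comes off more easily.
Here both period and group differ, so the two effects have to be weighed against each other.
Pb > Na: period and group pull opposite ways; the across-period shift dominates (716 vs 496 kJ/mol).
Te > Pb: both effects reinforce here, so Te is clearly the higher of the two.
Br > Te: relative to Te, both the across-period and down-group shifts push Br's first ionization energy up.
Approximate values (kJ/mol): Na 496, Br 1140, Te 869, Pb 716.
So from lowest to highest: Na < Pb < Te < Br.

Na < Pb < Te < Br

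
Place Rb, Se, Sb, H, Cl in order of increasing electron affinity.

Electron affinity generally becomes more exothermic across a period toward the halogens and less exothermic down a group.
Here both period and group differ, so the two effects have to be weighed against each other.
H > Rb: they share group 1; the group trend gives H the larger value.
Sb > H: period and group pull opposite ways; the across-period shift dominates (103 vs 73 kJ/mol).
Se > Sb: relative to Sb, both the across-period and down-group shifts push Se's electron affinity up.
Cl > Se: both effects reinforce here, so Cl is clearly the higher of the two.
For reference (kJ/mol): H 73, Cl 349, Se 195, Rb 47, Sb 103.
So from lowest to highest: Rb < H < Sb < Se < Cl.

Rb < H < Sb < Se < Cl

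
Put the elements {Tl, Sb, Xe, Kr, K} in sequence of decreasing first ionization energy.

Kr > Xe > Sb > Tl > K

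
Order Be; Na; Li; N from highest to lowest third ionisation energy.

Be > Li > Na > N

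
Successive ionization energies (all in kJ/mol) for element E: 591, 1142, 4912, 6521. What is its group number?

Group 2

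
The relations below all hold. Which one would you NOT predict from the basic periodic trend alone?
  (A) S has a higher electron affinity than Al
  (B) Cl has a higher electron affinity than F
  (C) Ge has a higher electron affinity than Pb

The general trend: electron affinity increases across a period and decreases down a group.
(A) S (period 3, group 16) vs Al (period 3, group 13): the stated order agrees with the simple trend.
(B) Cl (period 3, group 17) vs F (period 2, group 17): the stated order contradicts the simple trend.
(C) Ge (period 4, group 14) vs Pb (period 6, group 14): the stated order agrees with the simple trend.
The exception is (B): F's small 2p subshell makes the incoming electron feel strong e⁻–e⁻ repulsion, so Cl actually releases more energy on gaining an electron.

(B)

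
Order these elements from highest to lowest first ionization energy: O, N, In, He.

He > N > O > In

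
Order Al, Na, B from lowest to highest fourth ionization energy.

After 3 electrons have been removed, what remains? Al³⁺ is the bare [Ne] core; Na³⁺ is already 2 electrons into the core; B³⁺ is the bare [He] core.
All of these are removing an electron from a noble-gas core or deeper; the smaller core (lower principal quantum number) is held far more tightly, and within a period the higher nuclear charge binds the same core more tightly.
Approximate IE_4 values (kJ/mol): Al 11577, Na 9543, B 25026.
Putting it together, IE_4: Na < Al < B.

Na, Al, B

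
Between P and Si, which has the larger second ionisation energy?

P

Consider each +1 ion: P⁺ still has 4 valence electrons; Si⁺ still has 3 valence electrons.
All are still removing valence electrons, so compare the +1 ions as you would atoms: IE_2 generally rises across a period (higher Z_eff) and falls down a group (larger shell), subject to the usual subshell exceptions.
Valence configurations: P⁺ [Ne]3s²3p², Si⁺ [Ne]3s²3p¹.
Approximate IE_2 values (kJ/mol): P 1907, Si 1577.
Hence IE_2: Si < P.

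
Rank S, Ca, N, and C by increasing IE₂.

Ca < S < C < N

After 1 electron has been removed, what remains? S⁺ still has 5 valence electrons; Ca⁺ still has 1 valence electron; N⁺ still has 4 valence electrons; C⁺ still has 3 valence electrons.
All are still removing valence electrons, so compare the +1 ions as you would atoms: IE_2 generally rises across a period (higher Z_eff) and falls down a group (larger shell), subject to the usual subshell exceptions.
Valence configurations: S⁺ [Ne]3s²3p³, Ca⁺ [Ar]4s¹, N⁺ [He]2s²2p², C⁺ [He]2s²2p¹.
Tabulated IE_2 (kJ/mol): S 2252, Ca 1145, N 2856, C 2353.
Overall IE_2 order: Ca < S < C < N.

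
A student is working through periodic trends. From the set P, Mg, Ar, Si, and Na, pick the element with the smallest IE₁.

Na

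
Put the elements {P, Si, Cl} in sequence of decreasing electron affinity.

Cl > Si > P

Si is in period 3, group 14; P is in period 3, group 15; Cl is in period 3, group 17.
Atoms with high Z_eff and room in the valence shell (especially the halogens) have the most exothermic electron affinities.
All lie in period 3; the across-period trend (electron affinity increases left to right) applies, with the exception below.
Note the exception: Si has a higher electron affinity than P, contrary to the simple trend — adding an electron to P's half-filled 3p³ is unfavourable, so Si (3p²) has the more exothermic EA.
For reference (kJ/mol): Si 134, P 72, Cl 349.
So from highest to lowest: Cl > Si > P.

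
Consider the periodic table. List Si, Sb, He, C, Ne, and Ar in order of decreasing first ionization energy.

He > Ne > Ar > C > Sb > Si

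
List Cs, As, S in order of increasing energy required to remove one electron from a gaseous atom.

S is in period 3, group 16; As is in period 4, group 15; Cs is in period 6, group 1.
Removing the outermost electron gets harder across a period and easier down a group.
Here both period and group differ, so the two effects have to be weighed against each other.
As > Cs: both effects reinforce here, so As is clearly the higher of the two.
S > As: relative to As, both the across-period and down-group shifts push S's first ionization energy up.
Approximate values (kJ/mol): S 1000, As 947, Cs 376.
So from lowest to highest: Cs < As < S.

Cs < As < S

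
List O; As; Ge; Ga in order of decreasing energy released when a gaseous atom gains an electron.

O > Ge > As > Ga

O is in period 2, group 16; Ga is in period 4, group 13; Ge is in period 4, group 14; As is in period 4, group 15.
Adding an electron releases more energy for atoms nearer the top right (short of the noble gases).
Here both period and group differ, so the two effects have to be weighed against each other.
As > Ga: both are in period 4; the period trend gives As the larger value.
Ge > As: this pair runs against the simple trend — see the exception note.
O > Ge: both effects reinforce here, so O is clearly the higher of the two.
Note the exception: Ge has a higher electron affinity than As, contrary to the simple trend — adding an electron to As's half-filled 4p³ is unfavourable, so Ge (4p²) has the more exothermic EA.
Approximate values (kJ/mol): O 141, Ga 29, Ge 119, As 78.
So from highest to lowest: O > Ge > As > Ga.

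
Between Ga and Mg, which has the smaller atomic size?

Mg is in period 3, group 2; Ga is in period 4, group 13.
Moving right in a period, electrons are added to the same shell under a stronger nuclear pull, so atoms get smaller; moving down, a new shell is opened and atoms get larger.
A diagonal step moves right (one effect) and down (the opposite effect) at once.
Mg > Ga: period and group pull opposite ways; the across-period shift dominates (139 vs 124 pm).
Tabulated atomic radius (pm): Mg 139, Ga 124.
So Ga has the smaller atomic size (Ga < Mg).

Ga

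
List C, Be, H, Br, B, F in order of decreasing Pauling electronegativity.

EN rises left→right (higher Z_eff, smaller atoms) and falls top→bottom (larger, more shielded atoms).
Neither a single period nor a single group — weigh both effects.
B > Be: B lies to the right of Be in period 2, so the across-period effect alone puts B higher.
H > B: the two effects oppose for this pair; the down-group effect wins (2.20 vs 2.04).
C > H: period and group pull opposite ways; the across-period shift dominates (2.55 vs 2.20).
Br > C: period and group pull opposite ways; the across-period shift dominates (2.96 vs 2.55).
F > Br: they share group 17; the group trend gives F the larger value.
For reference (Pauling): H 2.20, Be 1.57, B 2.04, C 2.55, F 3.98, Br 2.96.
So from highest to lowest: F > Br > C > H > B > Be.

F > Br > C > H > B > Be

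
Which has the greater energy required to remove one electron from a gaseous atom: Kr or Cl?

Kr

Cl is in period 3, group 17; Kr is in period 4, group 18.
Across a period the outer electron is held more tightly (higher IE₁); down a group it sits in a higher shell, more shielded, and comes off more easily.
These sit on a diagonal, where the across-period and down-group effects partly cancel.
Kr > Cl: period and group pull opposite ways; the across-period shift dominates (1351 vs 1251 kJ/mol).
For reference (kJ/mol): Cl 1251, Kr 1351.
So Kr has the greater energy required to remove one electron from a gaseous atom (Kr > Cl).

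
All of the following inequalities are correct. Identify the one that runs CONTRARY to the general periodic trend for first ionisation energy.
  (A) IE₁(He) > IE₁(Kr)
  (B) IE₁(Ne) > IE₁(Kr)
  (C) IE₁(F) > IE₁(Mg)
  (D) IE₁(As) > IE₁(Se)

The general trend: first ionisation energy increases across a period and decreases down a group.
(A) He (period 1, group 18) vs Kr (period 4, group 18): the stated order agrees with the simple trend.
(B) Ne (period 2, group 18) vs Kr (period 4, group 18): the stated order agrees with the simple trend.
(C) F (period 2, group 17) vs Mg (period 3, group 2): the stated order agrees with the simple trend.
(D) As (period 4, group 15) vs Se (period 4, group 16): the stated order contradicts the simple trend.
The exception is (D): Se (4p⁴) ionizes more easily than half-filled As (4p³).

(D)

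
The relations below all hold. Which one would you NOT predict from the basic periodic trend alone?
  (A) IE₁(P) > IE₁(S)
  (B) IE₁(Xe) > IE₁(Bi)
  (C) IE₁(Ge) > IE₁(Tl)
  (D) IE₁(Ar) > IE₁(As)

The general trend: first ionisation energy increases across a period and decreases down a group.
(A) P (period 3, group 15) vs S (period 3, group 16): the stated order contradicts the simple trend.
(B) Xe (period 5, group 18) vs Bi (period 6, group 15): the stated order agrees with the simple trend.
(C) Ge (period 4, group 14) vs Tl (period 6, group 13): the stated order agrees with the simple trend.
(D) Ar (period 3, group 18) vs As (period 4, group 15): the stated order agrees with the simple trend.
The exception is (A): S (3p⁴) ionizes more easily than half-filled P (3p³) because the paired 3p electron in S is pushed out by e⁻–e⁻ repulsion.

(A)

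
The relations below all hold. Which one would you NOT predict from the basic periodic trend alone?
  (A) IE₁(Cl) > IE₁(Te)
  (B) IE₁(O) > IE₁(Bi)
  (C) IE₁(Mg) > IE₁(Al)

(C)

The general trend: first ionization energy increases across a period and decreases down a group.
(A) Cl (period 3, group 17) vs Te (period 5, group 16): the stated order agrees with the simple trend.
(B) O (period 2, group 16) vs Bi (period 6, group 15): the stated order agrees with the simple trend.
(C) Mg (period 3, group 2) vs Al (period 3, group 13): the stated order contradicts the simple trend.
The exception is (C): Al's single 3p electron is easier to remove than one from Mg's filled 3s².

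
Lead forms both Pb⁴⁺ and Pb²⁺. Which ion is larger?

Pb²⁺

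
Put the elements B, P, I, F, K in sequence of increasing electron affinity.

B < K < P < I < F

Atoms with high Z_eff and room in the valence shell (especially the halogens) have the most exothermic electron affinities.
Here both period and group differ, so the two effects have to be weighed against each other.
K > B: this pair runs against the simple trend — see the exception note.
P > K: both effects reinforce here, so P is clearly the higher of the two.
I > P: period and group pull opposite ways; the across-period shift dominates (295 vs 72 kJ/mol).
F > I: F sits above I in group 17, so the down-group effect alone puts F higher.
Note the exception: K has a higher electron affinity than B, contrary to the simple trend — B's ns²np¹ configuration gives only a small electron affinity — the sparsely filled np subshell binds an added electron weakly.
Tabulated electron affinity (kJ/mol): B 27, F 328, P 72, K 48, I 295.
So from lowest to highest: B < K < P < I < F.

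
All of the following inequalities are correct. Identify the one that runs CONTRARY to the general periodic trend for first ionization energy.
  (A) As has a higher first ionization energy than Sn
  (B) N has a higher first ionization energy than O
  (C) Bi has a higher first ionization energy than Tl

The general trend: first ionization energy increases across a period and decreases down a group.
(A) As (period 4, group 15) vs Sn (period 5, group 14): the stated order agrees with the simple trend.
(B) N (period 2, group 15) vs O (period 2, group 16): the stated order contradicts the simple trend.
(C) Bi (period 6, group 15) vs Tl (period 6, group 13): the stated order agrees with the simple trend.
The exception is (B): pairing an electron in O's 2p⁴ costs repulsion energy, so O ionizes more easily than half-filled N (2p³).

(B)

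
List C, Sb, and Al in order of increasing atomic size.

C, Al, Sb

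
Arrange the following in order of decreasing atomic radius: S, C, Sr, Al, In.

C is in period 2, group 14; Al is in period 3, group 13; S is in period 3, group 16; Sr is in period 5, group 2; In is in period 5, group 13.
Across a period the added protons contract the valence shell; down a group each new principal shell makes the atom larger.
Here both period and group differ, so the two effects have to be weighed against each other.
S > C: period and group pull opposite ways; the down-group shift dominates (103 vs 75 pm).
Al > S: Al lies to the left of S in period 3, so the across-period effect alone puts Al larger.
In > Al: In sits below Al in group 13, so the down-group effect alone puts In larger.
Sr > In: both are in period 5; the period trend gives Sr the larger value.
Tabulated atomic radius (pm): C 75, Al 126, S 103, Sr 185, In 142.
So from largest to smallest: Sr > In > Al > S > C.

Sr > In > Al > S > C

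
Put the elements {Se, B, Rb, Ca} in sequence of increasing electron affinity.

Adding an electron releases more energy for atoms nearer the top right (short of the noble gases).
Here both period and group differ, so the two effects have to be weighed against each other.
B > Ca: relative to Ca, both the across-period and down-group shifts push B's electron affinity up.
Rb > B: this pair runs against the simple trend — see the exception note.
Se > Rb: relative to Rb, both the across-period and down-group shifts push Se's electron affinity up.
Note the exception: Rb has a higher electron affinity than B, contrary to the simple trend — B's ns²np¹ configuration gives only a small electron affinity — the sparsely filled np subshell binds an added electron weakly.
Note the exception: Rb has a higher electron affinity than Ca, contrary to the simple trend — adding an electron to Ca (ns²) has to open a new, higher-energy np subshell, which is unfavourable.
Approximate values (kJ/mol): B 27, Ca 2, Se 195, Rb 47.
So from lowest to highest: Ca < B < Rb < Se.

Ca < B < Rb < Se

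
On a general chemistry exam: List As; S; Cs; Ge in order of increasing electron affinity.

Cs < As < Ge < S

Electron affinity generally becomes more exothermic across a period toward the halogens and less exothermic down a group.
Here both period and group differ, so the two effects have to be weighed against each other.
As > Cs: relative to Cs, both the across-period and down-group shifts push As's electron affinity up.
Ge > As: this pair runs against the simple trend — see the exception note.
S > Ge: relative to Ge, both the across-period and down-group shifts push S's electron affinity up.
Note the exception: Ge has a higher electron affinity than As, contrary to the simple trend — adding an electron to As's half-filled 4p³ is unfavourable, so Ge (4p²) has the more exothermic EA.
Approximate values (kJ/mol): S 200, Ge 119, As 78, Cs 46.
So from lowest to highest: Cs < As < Ge < S.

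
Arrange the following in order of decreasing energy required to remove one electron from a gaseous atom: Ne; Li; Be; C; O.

Across a period the outer electron is held more tightly (higher IE₁); down a group it sits in a higher shell, more shielded, and comes off more easily.
All lie in period 2, so first ionization energy increases left to right.
So from highest to lowest: Ne > O > C > Be > Li.

Ne, O, C, Be, Li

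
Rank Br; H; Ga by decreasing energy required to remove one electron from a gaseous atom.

H > Br > Ga

H is in period 1, group 1; Ga is in period 4, group 13; Br is in period 4, group 17.
Removing the outermost electron gets harder across a period and easier down a group.
Here both period and group differ, so the two effects have to be weighed against each other.
Br > Ga: both are in period 4; the period trend gives Br the larger value.
H > Br: the two effects oppose for this pair; the down-group effect wins (1312 vs 1140 kJ/mol).
Approximate values (kJ/mol): H 1312, Ga 579, Br 1140.
So from highest to lowest: H > Br > Ga.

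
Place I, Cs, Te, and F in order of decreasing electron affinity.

F > I > Te > Cs

EA tends to increase across a period and decrease down a group, though the pattern is less regular than for IE or radius.
These span different periods and groups, so the two trends combine.
Te > Cs: both effects reinforce here, so Te is clearly the higher of the two.
I > Te: both are in period 5; the period trend gives I the larger value.
F > I: they share group 17; the group trend gives F the larger value.
Tabulated electron affinity (kJ/mol): F 328, Te 190, I 295, Cs 46.
So from highest to lowest: F > I > Te > Cs.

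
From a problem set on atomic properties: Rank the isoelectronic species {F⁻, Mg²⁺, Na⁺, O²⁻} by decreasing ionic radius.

All of these have 10 electrons, so size is governed by nuclear charge alone: the more protons, the stronger the pull on the same electron cloud, and the smaller the ion.
Nuclear charges: Mg²⁺ (Z=12), Na⁺ (Z=11), F⁻ (Z=9), O²⁻ (Z=8).
Largest to smallest: O²⁻ > F⁻ > Na⁺ > Mg²⁺.

O²⁻, F⁻, Na⁺, Mg²⁺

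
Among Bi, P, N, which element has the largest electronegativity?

N

N is in period 2, group 15; P is in period 3, group 15; Bi is in period 6, group 15.
Atoms toward the upper right of the periodic table pull bonding electrons most strongly.
All are in group 15, so electronegativity increases up the group.
The largest electronegativity among these belongs to N.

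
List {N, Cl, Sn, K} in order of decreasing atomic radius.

Atomic radius shrinks across a period as nuclear charge pulls the same shell inward, and grows down a group as new shells are added.
Here both period and group differ, so the two effects have to be weighed against each other.
Cl > N: the two effects oppose for this pair; the down-group effect wins (99 vs 71 pm).
Sn > Cl: both effects reinforce here, so Sn is clearly the larger of the two.
K > Sn: period and group pull opposite ways; the across-period shift dominates (196 vs 140 pm).
Approximate values (pm): N 71, Cl 99, K 196, Sn 140.
So from largest to smallest: K > Sn > Cl > N.

K > Sn > Cl > N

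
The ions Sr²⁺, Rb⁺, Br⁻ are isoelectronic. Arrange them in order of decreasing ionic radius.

Br⁻ > Rb⁺ > Sr²⁺

All of these have 36 electrons, so size is governed by nuclear charge alone: the more protons, the stronger the pull on the same electron cloud, and the smaller the ion.
Nuclear charges: Sr²⁺ (Z=38), Rb⁺ (Z=37), Br⁻ (Z=35).
Largest to smallest: Br⁻ > Rb⁺ > Sr²⁺.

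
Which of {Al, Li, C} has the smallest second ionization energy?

After 1 electron has been removed, what remains? Al⁺ still has 2 valence electrons; Li⁺ is the bare [He] core; C⁺ still has 3 valence electrons.
Core electrons are held far more tightly than valence electrons, so Li tops the IE_2 order.
Valence configurations: Al⁺ [Ne]3s², C⁺ [He]2s²2p¹.
Tabulated IE_2 (kJ/mol): Al 1817, Li 7298, C 2353.
Hence IE_2: Al < C < Li.

Al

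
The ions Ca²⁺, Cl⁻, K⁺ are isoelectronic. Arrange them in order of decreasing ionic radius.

Cl⁻, K⁺, Ca²⁺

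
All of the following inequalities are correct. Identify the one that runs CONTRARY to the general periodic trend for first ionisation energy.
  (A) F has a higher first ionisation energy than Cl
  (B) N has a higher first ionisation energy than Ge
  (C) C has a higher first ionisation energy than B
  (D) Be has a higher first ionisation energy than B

(D)

The general trend: first ionisation energy increases across a period and decreases down a group.
(A) F (period 2, group 17) vs Cl (period 3, group 17): the stated order agrees with the simple trend.
(B) N (period 2, group 15) vs Ge (period 4, group 14): the stated order agrees with the simple trend.
(C) C (period 2, group 14) vs B (period 2, group 13): the stated order agrees with the simple trend.
(D) Be (period 2, group 2) vs B (period 2, group 13): the stated order contradicts the simple trend.
The exception is (D): removing B's lone 2p electron is easier than breaking Be's filled 2s².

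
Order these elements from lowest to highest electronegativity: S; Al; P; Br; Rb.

Rb, Al, P, S, Br

Al is in period 3, group 13; P is in period 3, group 15; S is in period 3, group 16; Br is in period 4, group 17; Rb is in period 5, group 1.
Electronegativity increases across a period and decreases down a group, tracking effective nuclear charge and atomic size.
Neither a single period nor a single group — weigh both effects.
Al > Rb: relative to Rb, both the across-period and down-group shifts push Al's electronegativity up.
P > Al: P lies to the right of Al in period 3, so the across-period effect alone puts P higher.
S > P: S lies to the right of P in period 3, so the across-period effect alone puts S higher.
Br > S: the two effects oppose for this pair; the across-period effect wins (2.96 vs 2.58).
Tabulated electronegativity (Pauling): Al 1.61, P 2.19, S 2.58, Br 2.96, Rb 0.82.
So from lowest to highest: Rb < Al < P < S < Br.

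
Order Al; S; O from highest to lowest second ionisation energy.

O, S, Al

IE_2 is the cost of taking one more electron from the +1 cation: Al⁺ still has 2 valence electrons; S⁺ still has 5 valence electrons; O⁺ still has 5 valence electrons.
All are still removing valence electrons, so compare the +1 ions as you would atoms: IE_2 generally rises across a period (higher Z_eff) and falls down a group (larger shell), subject to the usual subshell exceptions.
Valence configurations: Al⁺ [Ne]3s², S⁺ [Ne]3s²3p³, O⁺ [He]2s²2p³.
Tabulated IE_2 (kJ/mol): Al 1817, S 2252, O 3388.
Overall IE_2 order: Al < S < O.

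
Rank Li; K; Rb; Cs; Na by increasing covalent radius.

Li < Na < K < Rb < Cs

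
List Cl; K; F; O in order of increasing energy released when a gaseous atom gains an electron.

K < O < F < Cl

O is in period 2, group 16; F is in period 2, group 17; Cl is in period 3, group 17; K is in period 4, group 1.
Electron affinity generally becomes more exothermic across a period toward the halogens and less exothermic down a group.
These span different periods and groups, so the two trends combine.
O > K: both effects reinforce here, so O is clearly the higher of the two.
F > O: both are in period 2; the period trend gives F the larger value.
Cl > F: this pair runs against the simple trend — see the exception note.
Note the exception: Cl has a higher electron affinity than F, contrary to the simple trend — F's small 2p subshell makes the incoming electron feel strong e⁻–e⁻ repulsion, so Cl actually releases more energy on gaining an electron.
Tabulated electron affinity (kJ/mol): O 141, F 328, Cl 349, K 48.
So from lowest to highest: K < O < F < Cl.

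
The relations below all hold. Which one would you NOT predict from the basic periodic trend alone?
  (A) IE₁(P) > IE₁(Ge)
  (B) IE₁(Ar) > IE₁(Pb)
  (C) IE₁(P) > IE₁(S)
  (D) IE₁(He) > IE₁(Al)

(C)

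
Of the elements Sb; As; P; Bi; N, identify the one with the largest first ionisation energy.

N is in period 2, group 15; P is in period 3, group 15; As is in period 4, group 15; Sb is in period 5, group 15; Bi is in period 6, group 15.
First ionization energy rises across a period (greater Z_eff holds electrons more tightly) and falls down a group (valence electrons are farther from the nucleus).
All are in group 15, so first ionization energy increases up the group.
The largest first ionisation energy among these belongs to N.

N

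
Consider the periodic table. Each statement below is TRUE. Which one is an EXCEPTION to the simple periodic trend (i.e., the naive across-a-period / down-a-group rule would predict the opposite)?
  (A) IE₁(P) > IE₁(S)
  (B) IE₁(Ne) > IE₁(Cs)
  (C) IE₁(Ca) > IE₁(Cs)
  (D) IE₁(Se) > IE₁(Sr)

(A)

The general trend: first ionisation energy increases across a period and decreases down a group.
(A) P (period 3, group 15) vs S (period 3, group 16): the stated order contradicts the simple trend.
(B) Ne (period 2, group 18) vs Cs (period 6, group 1): the stated order agrees with the simple trend.
(C) Ca (period 4, group 2) vs Cs (period 6, group 1): the stated order agrees with the simple trend.
(D) Se (period 4, group 16) vs Sr (period 5, group 2): the stated order agrees with the simple trend.
The exception is (A): S (3p⁴) ionizes more easily than half-filled P (3p³) because the paired 3p electron in S is pushed out by e⁻–e⁻ repulsion.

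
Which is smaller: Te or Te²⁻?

Te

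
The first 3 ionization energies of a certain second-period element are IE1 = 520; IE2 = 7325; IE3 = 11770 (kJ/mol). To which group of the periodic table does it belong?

Group 1

Look for the largest jump between consecutive ionization energies: IE2/IE1 ≈ 14.1, far larger than any earlier ratio.
That jump marks the point where a core electron is being removed. So the atom has 1 valence electron.
A main-group element with 1 valence electron is in group 1.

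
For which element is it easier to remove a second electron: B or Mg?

Mg

IE_2 is the cost of taking one more electron from the +1 cation: B⁺ still has 2 valence electrons; Mg⁺ still has 1 valence electron.
All are still removing valence electrons, so compare the +1 ions as you would atoms: IE_2 generally rises across a period (higher Z_eff) and falls down a group (larger shell), subject to the usual subshell exceptions.
Valence configurations: B⁺ [He]2s², Mg⁺ [Ne]3s¹.
Tabulated IE_2 (kJ/mol): B 2427, Mg 1451.
So the second ionization energies run Mg < B.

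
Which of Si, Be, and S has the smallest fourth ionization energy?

Si

After 3 electrons have been removed, what remains? Si³⁺ still has 1 valence electron; Be³⁺ is already 1 electron into the core; S³⁺ still has 3 valence electrons.
Breaking into a closed-shell core is much more expensive than removing a leftover valence electron — Be has the largest IE_4 here.
Valence configurations: Si³⁺ [Ne]3s¹, S³⁺ [Ne]3s²3p¹.
Approximate IE_4 values (kJ/mol): Si 4356, Be 21007, S 4556.
Putting it together, IE_4: Si < S < Be.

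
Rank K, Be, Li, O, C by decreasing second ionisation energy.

Li > O > K > C > Be

After 1 electron has been removed, what remains? K⁺ is the bare [Ar] core; Be⁺ still has 1 valence electron; Li⁺ is the bare [He] core; O⁺ still has 5 valence electrons; C⁺ still has 3 valence electrons.
Usually core removal costs more than valence removal, but here the competition is close: a tightly held n=2 valence electron can cost more to remove than an n=3 core electron, so the actual values have to decide it.
Valence configurations: Be⁺ [He]2s¹, O⁺ [He]2s²2p³, C⁺ [He]2s²2p¹.
The numbers (kJ/mol): K 3052, Be 1757, Li 7298, O 3388, C 2353.
Putting it together, IE_2: Be < C < K < O < Li.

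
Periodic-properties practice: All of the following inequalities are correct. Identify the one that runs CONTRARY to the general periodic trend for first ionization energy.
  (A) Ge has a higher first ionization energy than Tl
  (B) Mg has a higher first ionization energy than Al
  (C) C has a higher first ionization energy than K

(B)

The general trend: first ionization energy increases across a period and decreases down a group.
(A) Ge (period 4, group 14) vs Tl (period 6, group 13): the stated order agrees with the simple trend.
(B) Mg (period 3, group 2) vs Al (period 3, group 13): the stated order contradicts the simple trend.
(C) C (period 2, group 14) vs K (period 4, group 1): the stated order agrees with the simple trend.
The exception is (B): Al's single 3p electron is easier to remove than one from Mg's filled 3s².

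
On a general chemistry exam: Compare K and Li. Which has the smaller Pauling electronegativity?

K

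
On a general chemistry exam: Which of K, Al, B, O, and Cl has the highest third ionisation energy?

O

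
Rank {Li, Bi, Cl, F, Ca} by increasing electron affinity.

Ca < Li < Bi < F < Cl

EA tends to increase across a period and decrease down a group, though the pattern is less regular than for IE or radius.
Here both period and group differ, so the two effects have to be weighed against each other.
Li > Ca: the two effects oppose for this pair; the down-group effect wins (60 vs 2 kJ/mol).
Bi > Li: period and group pull opposite ways; the across-period shift dominates (91 vs 60 kJ/mol).
F > Bi: both effects reinforce here, so F is clearly the higher of the two.
Cl > F: this pair runs against the simple trend — see the exception note.
Note the exception: Cl has a higher electron affinity than F, contrary to the simple trend — F's small 2p subshell makes the incoming electron feel strong e⁻–e⁻ repulsion, so Cl actually releases more energy on gaining an electron.
For reference (kJ/mol): Li 60, F 328, Cl 349, Ca 2, Bi 91.
So from lowest to highest: Ca < Li < Bi < F < Cl.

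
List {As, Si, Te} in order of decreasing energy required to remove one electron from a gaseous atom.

Si is in period 3, group 14; As is in period 4, group 15; Te is in period 5, group 16.
Removing the outermost electron gets harder across a period and easier down a group.
A diagonal step moves right (one effect) and down (the opposite effect) at once.
Te > Si: period and group pull opposite ways; the across-period shift dominates (869 vs 786 kJ/mol).
As > Te: the two effects oppose for this pair; the down-group effect wins (947 vs 869 kJ/mol).
Tabulated first ionization energy (kJ/mol): Si 786, As 947, Te 869.
So from highest to lowest: As > Te > Si.

As > Te > Si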